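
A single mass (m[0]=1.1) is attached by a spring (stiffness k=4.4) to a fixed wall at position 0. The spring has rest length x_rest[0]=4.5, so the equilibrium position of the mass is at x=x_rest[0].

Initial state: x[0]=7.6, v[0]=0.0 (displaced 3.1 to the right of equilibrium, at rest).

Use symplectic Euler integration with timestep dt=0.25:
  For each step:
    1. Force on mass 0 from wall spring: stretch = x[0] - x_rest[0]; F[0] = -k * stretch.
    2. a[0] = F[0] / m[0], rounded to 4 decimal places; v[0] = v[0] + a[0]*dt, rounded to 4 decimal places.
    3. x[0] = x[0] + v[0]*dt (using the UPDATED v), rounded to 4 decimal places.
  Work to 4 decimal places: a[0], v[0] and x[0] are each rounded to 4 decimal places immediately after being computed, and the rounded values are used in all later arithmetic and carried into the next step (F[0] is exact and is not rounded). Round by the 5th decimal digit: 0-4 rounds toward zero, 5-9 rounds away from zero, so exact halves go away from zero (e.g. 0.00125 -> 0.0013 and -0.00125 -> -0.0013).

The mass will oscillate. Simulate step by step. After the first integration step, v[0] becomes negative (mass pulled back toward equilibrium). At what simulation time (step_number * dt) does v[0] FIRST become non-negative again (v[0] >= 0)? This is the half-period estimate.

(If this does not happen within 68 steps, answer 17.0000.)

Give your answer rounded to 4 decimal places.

Answer: 1.7500

Derivation:
Step 0: x=[7.6000] v=[0.0000]
Step 1: x=[6.8250] v=[-3.1000]
Step 2: x=[5.4688] v=[-5.4250]
Step 3: x=[3.8704] v=[-6.3938]
Step 4: x=[2.4294] v=[-5.7642]
Step 5: x=[1.5060] v=[-3.6936]
Step 6: x=[1.3311] v=[-0.6996]
Step 7: x=[1.9484] v=[2.4693]
First v>=0 after going negative at step 7, time=1.7500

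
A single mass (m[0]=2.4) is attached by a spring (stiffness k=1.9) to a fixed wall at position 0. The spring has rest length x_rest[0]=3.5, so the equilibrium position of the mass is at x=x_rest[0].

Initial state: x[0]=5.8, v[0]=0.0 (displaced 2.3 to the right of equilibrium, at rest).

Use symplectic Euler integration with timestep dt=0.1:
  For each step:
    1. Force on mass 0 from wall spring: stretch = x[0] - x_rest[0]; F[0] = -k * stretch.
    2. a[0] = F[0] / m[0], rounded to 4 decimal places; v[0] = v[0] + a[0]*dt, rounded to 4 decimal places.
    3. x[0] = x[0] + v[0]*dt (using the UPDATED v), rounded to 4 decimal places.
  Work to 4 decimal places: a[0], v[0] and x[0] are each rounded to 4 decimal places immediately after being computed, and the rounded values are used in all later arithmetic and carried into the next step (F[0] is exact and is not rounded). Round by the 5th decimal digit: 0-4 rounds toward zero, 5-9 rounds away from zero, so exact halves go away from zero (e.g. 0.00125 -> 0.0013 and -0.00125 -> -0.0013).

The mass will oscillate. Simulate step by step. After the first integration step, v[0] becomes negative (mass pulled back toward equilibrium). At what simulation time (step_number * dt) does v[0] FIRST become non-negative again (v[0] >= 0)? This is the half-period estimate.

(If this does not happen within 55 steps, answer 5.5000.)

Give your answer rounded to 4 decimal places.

Answer: 3.6000

Derivation:
Step 0: x=[5.8000] v=[0.0000]
Step 1: x=[5.7818] v=[-0.1821]
Step 2: x=[5.7455] v=[-0.3627]
Step 3: x=[5.6915] v=[-0.5405]
Step 4: x=[5.6201] v=[-0.7140]
Step 5: x=[5.5319] v=[-0.8818]
Step 6: x=[5.4276] v=[-1.0427]
Step 7: x=[5.3081] v=[-1.1953]
Step 8: x=[5.1743] v=[-1.3384]
Step 9: x=[5.0272] v=[-1.4710]
Step 10: x=[4.8680] v=[-1.5919]
Step 11: x=[4.6980] v=[-1.7002]
Step 12: x=[4.5185] v=[-1.7950]
Step 13: x=[4.3309] v=[-1.8756]
Step 14: x=[4.1368] v=[-1.9414]
Step 15: x=[3.9376] v=[-1.9918]
Step 16: x=[3.7350] v=[-2.0264]
Step 17: x=[3.5305] v=[-2.0450]
Step 18: x=[3.3258] v=[-2.0474]
Step 19: x=[3.1224] v=[-2.0336]
Step 20: x=[2.9220] v=[-2.0037]
Step 21: x=[2.7262] v=[-1.9579]
Step 22: x=[2.5365] v=[-1.8966]
Step 23: x=[2.3545] v=[-1.8203]
Step 24: x=[2.1815] v=[-1.7296]
Step 25: x=[2.0190] v=[-1.6252]
Step 26: x=[1.8682] v=[-1.5080]
Step 27: x=[1.7303] v=[-1.3788]
Step 28: x=[1.6064] v=[-1.2387]
Step 29: x=[1.4975] v=[-1.0888]
Step 30: x=[1.4045] v=[-0.9303]
Step 31: x=[1.3281] v=[-0.7644]
Step 32: x=[1.2689] v=[-0.5925]
Step 33: x=[1.2273] v=[-0.4159]
Step 34: x=[1.2037] v=[-0.2360]
Step 35: x=[1.1983] v=[-0.0542]
Step 36: x=[1.2111] v=[0.1280]
First v>=0 after going negative at step 36, time=3.6000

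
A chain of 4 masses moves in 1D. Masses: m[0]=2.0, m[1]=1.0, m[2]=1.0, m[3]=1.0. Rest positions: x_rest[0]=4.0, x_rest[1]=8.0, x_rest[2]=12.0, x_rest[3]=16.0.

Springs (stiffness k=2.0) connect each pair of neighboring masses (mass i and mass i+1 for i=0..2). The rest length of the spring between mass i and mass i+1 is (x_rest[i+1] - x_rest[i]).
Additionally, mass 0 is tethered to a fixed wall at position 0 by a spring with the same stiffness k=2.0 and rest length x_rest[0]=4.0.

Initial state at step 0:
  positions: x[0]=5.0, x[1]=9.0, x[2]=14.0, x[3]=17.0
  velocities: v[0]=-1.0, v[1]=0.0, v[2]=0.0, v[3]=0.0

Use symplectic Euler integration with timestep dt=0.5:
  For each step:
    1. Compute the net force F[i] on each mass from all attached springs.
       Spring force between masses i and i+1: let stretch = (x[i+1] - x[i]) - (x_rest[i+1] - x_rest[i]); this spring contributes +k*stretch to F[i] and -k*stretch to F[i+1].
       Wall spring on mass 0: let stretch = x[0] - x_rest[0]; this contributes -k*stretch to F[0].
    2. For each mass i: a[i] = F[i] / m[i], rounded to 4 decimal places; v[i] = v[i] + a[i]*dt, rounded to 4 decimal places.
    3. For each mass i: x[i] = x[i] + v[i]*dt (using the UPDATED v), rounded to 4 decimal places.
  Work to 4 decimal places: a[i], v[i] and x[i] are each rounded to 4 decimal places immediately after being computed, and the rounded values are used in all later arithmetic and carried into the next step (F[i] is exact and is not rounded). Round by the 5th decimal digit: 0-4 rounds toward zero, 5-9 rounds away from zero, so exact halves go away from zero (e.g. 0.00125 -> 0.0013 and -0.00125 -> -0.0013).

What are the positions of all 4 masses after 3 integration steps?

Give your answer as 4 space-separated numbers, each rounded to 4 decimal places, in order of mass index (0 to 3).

Step 0: x=[5.0000 9.0000 14.0000 17.0000] v=[-1.0000 0.0000 0.0000 0.0000]
Step 1: x=[4.2500 9.5000 13.0000 17.5000] v=[-1.5000 1.0000 -2.0000 1.0000]
Step 2: x=[3.7500 9.1250 12.5000 17.7500] v=[-1.0000 -0.7500 -1.0000 0.5000]
Step 3: x=[3.6563 7.7500 12.9375 17.3750] v=[-0.1875 -2.7500 0.8750 -0.7500]

Answer: 3.6563 7.7500 12.9375 17.3750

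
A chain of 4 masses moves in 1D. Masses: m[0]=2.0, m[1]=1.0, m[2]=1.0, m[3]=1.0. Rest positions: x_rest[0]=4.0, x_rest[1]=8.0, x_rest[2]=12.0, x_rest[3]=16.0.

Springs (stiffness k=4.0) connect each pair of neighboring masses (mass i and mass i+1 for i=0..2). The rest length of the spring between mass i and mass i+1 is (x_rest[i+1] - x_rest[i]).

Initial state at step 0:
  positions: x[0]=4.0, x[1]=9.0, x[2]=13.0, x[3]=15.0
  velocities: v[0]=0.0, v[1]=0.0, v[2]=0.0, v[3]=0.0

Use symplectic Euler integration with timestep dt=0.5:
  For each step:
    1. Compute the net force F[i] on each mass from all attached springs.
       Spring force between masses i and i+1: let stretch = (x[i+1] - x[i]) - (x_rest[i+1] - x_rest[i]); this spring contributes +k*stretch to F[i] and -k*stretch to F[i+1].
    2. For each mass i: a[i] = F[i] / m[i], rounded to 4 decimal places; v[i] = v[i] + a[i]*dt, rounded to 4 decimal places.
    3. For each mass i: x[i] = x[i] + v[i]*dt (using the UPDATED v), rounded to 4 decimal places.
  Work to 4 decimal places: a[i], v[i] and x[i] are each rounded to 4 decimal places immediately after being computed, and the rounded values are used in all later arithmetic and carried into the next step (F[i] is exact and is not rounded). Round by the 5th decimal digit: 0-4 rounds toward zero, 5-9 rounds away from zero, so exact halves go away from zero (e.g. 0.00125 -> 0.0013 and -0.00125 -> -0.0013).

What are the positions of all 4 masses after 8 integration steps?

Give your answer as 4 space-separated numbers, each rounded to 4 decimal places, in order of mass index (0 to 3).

Step 0: x=[4.0000 9.0000 13.0000 15.0000] v=[0.0000 0.0000 0.0000 0.0000]
Step 1: x=[4.5000 8.0000 11.0000 17.0000] v=[1.0000 -2.0000 -4.0000 4.0000]
Step 2: x=[4.7500 6.5000 12.0000 17.0000] v=[0.5000 -3.0000 2.0000 0.0000]
Step 3: x=[3.8750 8.7500 12.5000 16.0000] v=[-1.7500 4.5000 1.0000 -2.0000]
Step 4: x=[3.4375 9.8750 12.7500 15.5000] v=[-0.8750 2.2500 0.5000 -1.0000]
Step 5: x=[4.2188 7.4375 12.8750 16.2500] v=[1.5625 -4.8750 0.2500 1.5000]
Step 6: x=[4.6094 7.2188 10.9375 17.6250] v=[0.7812 -0.4374 -3.8750 2.7500]
Step 7: x=[4.3047 8.1094 11.9688 16.3125] v=[-0.6094 1.7812 2.0626 -2.6250]
Step 8: x=[3.9024 9.0547 13.4844 14.6563] v=[-0.8047 1.8906 3.0312 -3.3124]

Answer: 3.9024 9.0547 13.4844 14.6563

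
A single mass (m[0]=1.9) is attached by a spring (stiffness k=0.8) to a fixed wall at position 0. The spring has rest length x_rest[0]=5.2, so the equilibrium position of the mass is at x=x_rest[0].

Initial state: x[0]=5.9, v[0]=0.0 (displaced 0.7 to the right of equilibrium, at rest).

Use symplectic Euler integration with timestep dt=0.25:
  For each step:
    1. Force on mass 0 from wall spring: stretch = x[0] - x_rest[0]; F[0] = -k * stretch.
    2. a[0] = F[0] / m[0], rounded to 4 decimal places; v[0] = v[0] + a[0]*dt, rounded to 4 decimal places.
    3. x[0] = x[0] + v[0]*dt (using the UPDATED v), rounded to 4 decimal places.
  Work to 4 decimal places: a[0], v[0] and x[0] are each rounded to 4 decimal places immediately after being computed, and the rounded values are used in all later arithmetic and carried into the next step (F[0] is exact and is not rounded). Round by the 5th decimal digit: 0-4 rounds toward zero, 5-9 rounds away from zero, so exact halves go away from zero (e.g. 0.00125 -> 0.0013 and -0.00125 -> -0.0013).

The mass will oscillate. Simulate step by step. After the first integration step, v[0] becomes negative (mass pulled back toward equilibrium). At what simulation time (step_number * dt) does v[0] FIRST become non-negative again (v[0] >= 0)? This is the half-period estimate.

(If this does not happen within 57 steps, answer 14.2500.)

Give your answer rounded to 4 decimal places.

Answer: 5.0000

Derivation:
Step 0: x=[5.9000] v=[0.0000]
Step 1: x=[5.8816] v=[-0.0737]
Step 2: x=[5.8452] v=[-0.1455]
Step 3: x=[5.7919] v=[-0.2134]
Step 4: x=[5.7230] v=[-0.2757]
Step 5: x=[5.6403] v=[-0.3308]
Step 6: x=[5.5460] v=[-0.3772]
Step 7: x=[5.4426] v=[-0.4136]
Step 8: x=[5.3328] v=[-0.4391]
Step 9: x=[5.2195] v=[-0.4531]
Step 10: x=[5.1057] v=[-0.4552]
Step 11: x=[4.9944] v=[-0.4453]
Step 12: x=[4.8885] v=[-0.4237]
Step 13: x=[4.7908] v=[-0.3909]
Step 14: x=[4.7039] v=[-0.3478]
Step 15: x=[4.6300] v=[-0.2956]
Step 16: x=[4.5711] v=[-0.2356]
Step 17: x=[4.5288] v=[-0.1694]
Step 18: x=[4.5041] v=[-0.0988]
Step 19: x=[4.4977] v=[-0.0256]
Step 20: x=[4.5098] v=[0.0483]
First v>=0 after going negative at step 20, time=5.0000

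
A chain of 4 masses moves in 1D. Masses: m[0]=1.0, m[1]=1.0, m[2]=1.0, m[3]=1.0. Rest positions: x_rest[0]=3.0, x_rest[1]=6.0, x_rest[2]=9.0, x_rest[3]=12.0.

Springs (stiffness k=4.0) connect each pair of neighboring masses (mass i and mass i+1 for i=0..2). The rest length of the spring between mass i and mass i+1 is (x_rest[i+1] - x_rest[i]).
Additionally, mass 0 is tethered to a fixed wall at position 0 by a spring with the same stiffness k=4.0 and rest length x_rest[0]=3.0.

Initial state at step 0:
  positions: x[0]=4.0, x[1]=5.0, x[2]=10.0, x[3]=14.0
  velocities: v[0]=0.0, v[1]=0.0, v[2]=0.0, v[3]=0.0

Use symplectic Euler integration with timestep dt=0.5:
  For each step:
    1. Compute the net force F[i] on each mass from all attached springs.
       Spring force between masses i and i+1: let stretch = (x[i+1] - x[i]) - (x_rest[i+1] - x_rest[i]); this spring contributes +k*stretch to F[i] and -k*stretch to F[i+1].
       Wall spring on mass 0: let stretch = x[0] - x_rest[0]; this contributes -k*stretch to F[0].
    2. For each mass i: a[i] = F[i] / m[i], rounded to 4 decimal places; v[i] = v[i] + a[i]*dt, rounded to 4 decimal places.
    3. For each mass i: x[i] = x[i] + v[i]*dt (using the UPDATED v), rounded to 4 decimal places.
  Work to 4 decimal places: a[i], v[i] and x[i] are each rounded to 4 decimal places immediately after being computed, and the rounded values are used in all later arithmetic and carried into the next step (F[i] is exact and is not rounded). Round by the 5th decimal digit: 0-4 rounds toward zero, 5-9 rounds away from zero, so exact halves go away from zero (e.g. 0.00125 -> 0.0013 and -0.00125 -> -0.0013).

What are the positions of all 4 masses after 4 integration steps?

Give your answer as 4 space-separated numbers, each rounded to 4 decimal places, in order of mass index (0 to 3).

Step 0: x=[4.0000 5.0000 10.0000 14.0000] v=[0.0000 0.0000 0.0000 0.0000]
Step 1: x=[1.0000 9.0000 9.0000 13.0000] v=[-6.0000 8.0000 -2.0000 -2.0000]
Step 2: x=[5.0000 5.0000 12.0000 11.0000] v=[8.0000 -8.0000 6.0000 -4.0000]
Step 3: x=[4.0000 8.0000 7.0000 13.0000] v=[-2.0000 6.0000 -10.0000 4.0000]
Step 4: x=[3.0000 6.0000 9.0000 12.0000] v=[-2.0000 -4.0000 4.0000 -2.0000]

Answer: 3.0000 6.0000 9.0000 12.0000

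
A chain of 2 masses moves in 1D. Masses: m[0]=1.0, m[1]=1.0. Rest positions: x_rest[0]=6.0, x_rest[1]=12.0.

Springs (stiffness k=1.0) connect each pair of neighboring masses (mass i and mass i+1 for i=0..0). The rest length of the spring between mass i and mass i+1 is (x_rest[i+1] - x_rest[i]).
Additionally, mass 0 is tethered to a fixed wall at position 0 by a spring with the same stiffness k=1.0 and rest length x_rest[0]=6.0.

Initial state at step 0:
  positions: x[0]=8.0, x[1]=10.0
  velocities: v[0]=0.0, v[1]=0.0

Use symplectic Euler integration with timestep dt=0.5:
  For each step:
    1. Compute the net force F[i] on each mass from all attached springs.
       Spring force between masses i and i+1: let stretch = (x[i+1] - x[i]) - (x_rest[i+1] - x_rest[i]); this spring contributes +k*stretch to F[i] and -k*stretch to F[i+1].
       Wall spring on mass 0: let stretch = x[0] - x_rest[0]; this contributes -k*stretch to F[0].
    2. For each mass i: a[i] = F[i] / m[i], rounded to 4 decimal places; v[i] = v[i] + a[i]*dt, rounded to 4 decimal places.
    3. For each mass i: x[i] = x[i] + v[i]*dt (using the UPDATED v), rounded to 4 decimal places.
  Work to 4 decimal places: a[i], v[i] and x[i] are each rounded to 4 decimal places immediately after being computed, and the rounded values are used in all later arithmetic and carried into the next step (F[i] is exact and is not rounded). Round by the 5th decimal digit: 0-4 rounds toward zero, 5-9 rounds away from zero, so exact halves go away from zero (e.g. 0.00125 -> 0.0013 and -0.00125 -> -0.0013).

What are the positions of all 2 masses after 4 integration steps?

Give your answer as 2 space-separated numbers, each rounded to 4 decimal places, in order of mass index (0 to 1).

Answer: 3.8360 13.2032

Derivation:
Step 0: x=[8.0000 10.0000] v=[0.0000 0.0000]
Step 1: x=[6.5000 11.0000] v=[-3.0000 2.0000]
Step 2: x=[4.5000 12.3750] v=[-4.0000 2.7500]
Step 3: x=[3.3438 13.2813] v=[-2.3125 1.8125]
Step 4: x=[3.8360 13.2032] v=[0.9844 -0.1563]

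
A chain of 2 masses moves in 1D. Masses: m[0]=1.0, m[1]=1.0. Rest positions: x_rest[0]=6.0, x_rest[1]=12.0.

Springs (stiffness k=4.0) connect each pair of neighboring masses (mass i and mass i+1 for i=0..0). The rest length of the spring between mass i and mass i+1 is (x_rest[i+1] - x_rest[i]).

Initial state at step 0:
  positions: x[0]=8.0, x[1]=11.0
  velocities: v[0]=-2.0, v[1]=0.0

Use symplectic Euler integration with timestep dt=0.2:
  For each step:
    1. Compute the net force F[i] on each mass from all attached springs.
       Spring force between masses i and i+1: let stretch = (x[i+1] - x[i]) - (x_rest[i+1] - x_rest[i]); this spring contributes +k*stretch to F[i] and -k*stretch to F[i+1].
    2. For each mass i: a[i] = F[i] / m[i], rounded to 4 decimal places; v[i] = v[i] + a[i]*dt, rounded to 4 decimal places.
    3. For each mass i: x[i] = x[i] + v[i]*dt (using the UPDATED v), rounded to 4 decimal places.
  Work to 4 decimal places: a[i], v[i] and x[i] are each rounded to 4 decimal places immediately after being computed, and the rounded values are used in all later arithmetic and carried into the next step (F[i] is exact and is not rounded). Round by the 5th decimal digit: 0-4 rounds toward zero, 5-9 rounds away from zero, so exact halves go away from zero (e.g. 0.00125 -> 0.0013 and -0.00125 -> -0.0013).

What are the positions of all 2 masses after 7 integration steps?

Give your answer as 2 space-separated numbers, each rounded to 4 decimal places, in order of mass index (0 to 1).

Answer: 4.7575 11.4425

Derivation:
Step 0: x=[8.0000 11.0000] v=[-2.0000 0.0000]
Step 1: x=[7.1200 11.4800] v=[-4.4000 2.4000]
Step 2: x=[5.9776 12.2224] v=[-5.7120 3.7120]
Step 3: x=[4.8744 12.9256] v=[-5.5162 3.5162]
Step 4: x=[4.0994 13.3006] v=[-3.8752 1.8752]
Step 5: x=[3.8366 13.1634] v=[-1.3142 -0.6858]
Step 6: x=[4.1060 12.4940] v=[1.3472 -3.3472]
Step 7: x=[4.7575 11.4425] v=[3.2576 -5.2576]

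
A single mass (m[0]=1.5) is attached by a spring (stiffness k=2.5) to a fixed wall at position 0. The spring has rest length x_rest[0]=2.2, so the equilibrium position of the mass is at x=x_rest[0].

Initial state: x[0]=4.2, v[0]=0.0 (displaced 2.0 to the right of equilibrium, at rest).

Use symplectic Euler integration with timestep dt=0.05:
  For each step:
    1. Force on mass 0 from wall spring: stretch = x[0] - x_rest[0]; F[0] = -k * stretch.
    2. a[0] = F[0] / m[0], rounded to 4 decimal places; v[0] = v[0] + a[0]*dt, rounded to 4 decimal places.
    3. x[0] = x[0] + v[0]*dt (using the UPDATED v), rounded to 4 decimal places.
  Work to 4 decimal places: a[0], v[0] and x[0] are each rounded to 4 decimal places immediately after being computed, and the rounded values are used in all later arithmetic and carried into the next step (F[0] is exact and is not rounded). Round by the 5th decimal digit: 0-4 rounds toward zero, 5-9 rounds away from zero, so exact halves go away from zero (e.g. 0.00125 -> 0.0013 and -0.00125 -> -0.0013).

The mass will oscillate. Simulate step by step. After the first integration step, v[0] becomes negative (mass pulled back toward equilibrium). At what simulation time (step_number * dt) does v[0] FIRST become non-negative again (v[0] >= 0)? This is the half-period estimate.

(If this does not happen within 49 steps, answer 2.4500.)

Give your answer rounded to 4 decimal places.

Answer: 2.4500

Derivation:
Step 0: x=[4.2000] v=[0.0000]
Step 1: x=[4.1917] v=[-0.1667]
Step 2: x=[4.1751] v=[-0.3327]
Step 3: x=[4.1502] v=[-0.4973]
Step 4: x=[4.1172] v=[-0.6598]
Step 5: x=[4.0762] v=[-0.8196]
Step 6: x=[4.0274] v=[-0.9760]
Step 7: x=[3.9710] v=[-1.1283]
Step 8: x=[3.9072] v=[-1.2759]
Step 9: x=[3.8363] v=[-1.4182]
Step 10: x=[3.7586] v=[-1.5546]
Step 11: x=[3.6744] v=[-1.6845]
Step 12: x=[3.5840] v=[-1.8074]
Step 13: x=[3.4879] v=[-1.9227]
Step 14: x=[3.3864] v=[-2.0300]
Step 15: x=[3.2800] v=[-2.1289]
Step 16: x=[3.1691] v=[-2.2189]
Step 17: x=[3.0541] v=[-2.2997]
Step 18: x=[2.9356] v=[-2.3709]
Step 19: x=[2.8140] v=[-2.4322]
Step 20: x=[2.6898] v=[-2.4834]
Step 21: x=[2.5636] v=[-2.5242]
Step 22: x=[2.4359] v=[-2.5545]
Step 23: x=[2.3072] v=[-2.5742]
Step 24: x=[2.1780] v=[-2.5831]
Step 25: x=[2.0489] v=[-2.5813]
Step 26: x=[1.9205] v=[-2.5687]
Step 27: x=[1.7932] v=[-2.5454]
Step 28: x=[1.6676] v=[-2.5115]
Step 29: x=[1.5442] v=[-2.4671]
Step 30: x=[1.4236] v=[-2.4125]
Step 31: x=[1.3062] v=[-2.3478]
Step 32: x=[1.1925] v=[-2.2733]
Step 33: x=[1.0830] v=[-2.1893]
Step 34: x=[0.9782] v=[-2.0962]
Step 35: x=[0.8785] v=[-1.9944]
Step 36: x=[0.7843] v=[-1.8843]
Step 37: x=[0.6960] v=[-1.7663]
Step 38: x=[0.6140] v=[-1.6410]
Step 39: x=[0.5386] v=[-1.5088]
Step 40: x=[0.4701] v=[-1.3704]
Step 41: x=[0.4088] v=[-1.2262]
Step 42: x=[0.3550] v=[-1.0769]
Step 43: x=[0.3088] v=[-0.9232]
Step 44: x=[0.2705] v=[-0.7656]
Step 45: x=[0.2403] v=[-0.6048]
Step 46: x=[0.2182] v=[-0.4415]
Step 47: x=[0.2044] v=[-0.2764]
Step 48: x=[0.1989] v=[-0.1101]
Step 49: x=[0.2017] v=[0.0567]
First v>=0 after going negative at step 49, time=2.4500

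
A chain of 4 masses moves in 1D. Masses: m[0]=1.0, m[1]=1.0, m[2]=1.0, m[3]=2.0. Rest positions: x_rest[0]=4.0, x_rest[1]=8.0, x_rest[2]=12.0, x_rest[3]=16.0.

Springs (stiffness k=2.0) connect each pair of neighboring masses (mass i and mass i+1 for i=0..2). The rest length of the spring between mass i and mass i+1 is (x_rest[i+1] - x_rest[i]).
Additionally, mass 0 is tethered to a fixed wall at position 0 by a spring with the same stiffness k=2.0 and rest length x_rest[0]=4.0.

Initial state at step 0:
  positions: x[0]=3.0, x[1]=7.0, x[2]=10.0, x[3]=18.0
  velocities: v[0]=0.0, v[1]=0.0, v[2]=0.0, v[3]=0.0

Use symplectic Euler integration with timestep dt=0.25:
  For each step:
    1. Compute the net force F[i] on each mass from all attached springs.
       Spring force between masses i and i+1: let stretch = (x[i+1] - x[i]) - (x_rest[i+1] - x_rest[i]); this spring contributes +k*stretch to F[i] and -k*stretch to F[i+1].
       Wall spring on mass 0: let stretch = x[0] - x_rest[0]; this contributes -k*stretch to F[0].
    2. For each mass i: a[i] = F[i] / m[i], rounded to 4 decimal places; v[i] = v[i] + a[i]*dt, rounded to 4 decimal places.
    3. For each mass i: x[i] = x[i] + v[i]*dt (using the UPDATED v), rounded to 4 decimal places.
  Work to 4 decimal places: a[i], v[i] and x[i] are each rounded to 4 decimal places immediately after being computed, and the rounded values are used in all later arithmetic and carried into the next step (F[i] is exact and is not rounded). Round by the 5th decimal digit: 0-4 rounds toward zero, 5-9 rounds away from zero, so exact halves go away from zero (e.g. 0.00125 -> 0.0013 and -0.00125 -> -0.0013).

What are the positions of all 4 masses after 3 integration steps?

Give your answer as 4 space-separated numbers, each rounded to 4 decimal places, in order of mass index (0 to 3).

Answer: 3.5430 6.8125 12.8077 16.7573

Derivation:
Step 0: x=[3.0000 7.0000 10.0000 18.0000] v=[0.0000 0.0000 0.0000 0.0000]
Step 1: x=[3.1250 6.8750 10.6250 17.7500] v=[0.5000 -0.5000 2.5000 -1.0000]
Step 2: x=[3.3281 6.7500 11.6719 17.3047] v=[0.8125 -0.5000 4.1875 -1.7813]
Step 3: x=[3.5430 6.8125 12.8077 16.7573] v=[0.8594 0.2500 4.5430 -2.1895]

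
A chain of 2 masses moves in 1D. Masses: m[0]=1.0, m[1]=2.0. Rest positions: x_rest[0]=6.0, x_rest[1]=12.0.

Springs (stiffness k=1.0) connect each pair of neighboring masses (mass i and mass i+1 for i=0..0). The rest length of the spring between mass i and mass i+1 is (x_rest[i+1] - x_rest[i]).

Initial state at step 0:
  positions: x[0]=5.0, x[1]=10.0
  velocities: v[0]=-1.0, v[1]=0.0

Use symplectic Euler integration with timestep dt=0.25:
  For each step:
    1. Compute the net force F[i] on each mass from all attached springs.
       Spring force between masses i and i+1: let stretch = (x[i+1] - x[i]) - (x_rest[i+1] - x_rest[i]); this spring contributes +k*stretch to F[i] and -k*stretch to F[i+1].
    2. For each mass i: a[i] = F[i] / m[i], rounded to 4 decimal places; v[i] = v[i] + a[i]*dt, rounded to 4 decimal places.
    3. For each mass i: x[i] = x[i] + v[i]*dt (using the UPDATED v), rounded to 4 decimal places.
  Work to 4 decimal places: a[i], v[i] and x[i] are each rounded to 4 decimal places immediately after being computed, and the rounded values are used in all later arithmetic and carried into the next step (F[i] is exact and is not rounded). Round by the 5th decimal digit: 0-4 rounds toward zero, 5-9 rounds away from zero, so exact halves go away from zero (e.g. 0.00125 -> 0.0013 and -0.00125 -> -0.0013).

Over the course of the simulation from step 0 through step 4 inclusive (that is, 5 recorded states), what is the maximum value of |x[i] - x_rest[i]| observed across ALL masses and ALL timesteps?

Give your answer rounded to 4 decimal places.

Step 0: x=[5.0000 10.0000] v=[-1.0000 0.0000]
Step 1: x=[4.6875 10.0313] v=[-1.2500 0.1250]
Step 2: x=[4.3340 10.0831] v=[-1.4141 0.2070]
Step 3: x=[3.9648 10.1427] v=[-1.4768 0.2384]
Step 4: x=[3.6067 10.1968] v=[-1.4323 0.2162]
Max displacement = 2.3933

Answer: 2.3933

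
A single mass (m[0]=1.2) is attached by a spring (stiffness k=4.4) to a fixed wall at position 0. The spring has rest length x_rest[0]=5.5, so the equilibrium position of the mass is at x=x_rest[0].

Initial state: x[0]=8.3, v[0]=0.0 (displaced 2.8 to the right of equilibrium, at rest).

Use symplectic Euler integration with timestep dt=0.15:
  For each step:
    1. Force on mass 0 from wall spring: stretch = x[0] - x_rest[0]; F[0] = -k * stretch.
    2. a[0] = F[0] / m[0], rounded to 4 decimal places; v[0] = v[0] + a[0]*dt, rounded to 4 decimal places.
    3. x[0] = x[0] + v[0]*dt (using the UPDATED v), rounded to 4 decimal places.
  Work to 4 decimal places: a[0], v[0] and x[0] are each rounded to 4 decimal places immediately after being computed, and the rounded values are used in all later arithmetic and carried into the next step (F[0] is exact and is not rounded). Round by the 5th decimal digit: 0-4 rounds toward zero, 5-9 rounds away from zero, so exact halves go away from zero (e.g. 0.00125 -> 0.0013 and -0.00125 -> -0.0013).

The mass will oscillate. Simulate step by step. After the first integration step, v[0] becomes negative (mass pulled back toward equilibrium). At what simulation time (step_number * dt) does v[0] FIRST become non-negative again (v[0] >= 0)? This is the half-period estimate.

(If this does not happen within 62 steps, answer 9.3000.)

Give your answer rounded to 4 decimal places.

Answer: 1.6500

Derivation:
Step 0: x=[8.3000] v=[0.0000]
Step 1: x=[8.0690] v=[-1.5400]
Step 2: x=[7.6261] v=[-2.9530]
Step 3: x=[7.0077] v=[-4.1224]
Step 4: x=[6.2650] v=[-4.9516]
Step 5: x=[5.4591] v=[-5.3724]
Step 6: x=[4.6566] v=[-5.3499]
Step 7: x=[3.9237] v=[-4.8860]
Step 8: x=[3.3209] v=[-4.0190]
Step 9: x=[2.8978] v=[-2.8205]
Step 10: x=[2.6894] v=[-1.3893]
Step 11: x=[2.7129] v=[0.1565]
First v>=0 after going negative at step 11, time=1.6500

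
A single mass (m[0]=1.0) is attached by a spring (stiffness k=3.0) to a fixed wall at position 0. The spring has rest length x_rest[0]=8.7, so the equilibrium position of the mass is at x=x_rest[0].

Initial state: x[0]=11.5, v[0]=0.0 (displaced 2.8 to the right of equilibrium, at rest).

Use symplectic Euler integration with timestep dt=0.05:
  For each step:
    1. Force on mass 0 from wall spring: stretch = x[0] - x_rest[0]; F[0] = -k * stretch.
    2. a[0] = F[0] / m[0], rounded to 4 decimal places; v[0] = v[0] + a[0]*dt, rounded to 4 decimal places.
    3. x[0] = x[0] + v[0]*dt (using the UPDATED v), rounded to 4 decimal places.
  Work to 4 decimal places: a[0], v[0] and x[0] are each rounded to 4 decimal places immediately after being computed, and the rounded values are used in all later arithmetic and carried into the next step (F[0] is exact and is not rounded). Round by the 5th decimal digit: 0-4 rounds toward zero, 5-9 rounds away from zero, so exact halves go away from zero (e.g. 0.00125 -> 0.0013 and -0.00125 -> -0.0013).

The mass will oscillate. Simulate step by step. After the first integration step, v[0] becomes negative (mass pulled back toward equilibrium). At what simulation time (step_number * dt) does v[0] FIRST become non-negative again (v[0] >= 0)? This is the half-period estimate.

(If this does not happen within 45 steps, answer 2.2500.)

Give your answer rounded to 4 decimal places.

Answer: 1.8500

Derivation:
Step 0: x=[11.5000] v=[0.0000]
Step 1: x=[11.4790] v=[-0.4200]
Step 2: x=[11.4372] v=[-0.8369]
Step 3: x=[11.3748] v=[-1.2475]
Step 4: x=[11.2924] v=[-1.6487]
Step 5: x=[11.1905] v=[-2.0376]
Step 6: x=[11.0699] v=[-2.4112]
Step 7: x=[10.9316] v=[-2.7667]
Step 8: x=[10.7765] v=[-3.1014]
Step 9: x=[10.6059] v=[-3.4129]
Step 10: x=[10.4210] v=[-3.6988]
Step 11: x=[10.2232] v=[-3.9570]
Step 12: x=[10.0139] v=[-4.1855]
Step 13: x=[9.7948] v=[-4.3826]
Step 14: x=[9.5675] v=[-4.5468]
Step 15: x=[9.3337] v=[-4.6769]
Step 16: x=[9.0951] v=[-4.7720]
Step 17: x=[8.8535] v=[-4.8313]
Step 18: x=[8.6108] v=[-4.8543]
Step 19: x=[8.3688] v=[-4.8409]
Step 20: x=[8.1292] v=[-4.7912]
Step 21: x=[7.8939] v=[-4.7056]
Step 22: x=[7.6647] v=[-4.5847]
Step 23: x=[7.4432] v=[-4.4294]
Step 24: x=[7.2312] v=[-4.2409]
Step 25: x=[7.0302] v=[-4.0206]
Step 26: x=[6.8417] v=[-3.7701]
Step 27: x=[6.6671] v=[-3.4914]
Step 28: x=[6.5078] v=[-3.1865]
Step 29: x=[6.3649] v=[-2.8577]
Step 30: x=[6.2395] v=[-2.5074]
Step 31: x=[6.1326] v=[-2.1383]
Step 32: x=[6.0449] v=[-1.7532]
Step 33: x=[5.9772] v=[-1.3549]
Step 34: x=[5.9299] v=[-0.9465]
Step 35: x=[5.9034] v=[-0.5310]
Step 36: x=[5.8978] v=[-0.1115]
Step 37: x=[5.9132] v=[0.3088]
First v>=0 after going negative at step 37, time=1.8500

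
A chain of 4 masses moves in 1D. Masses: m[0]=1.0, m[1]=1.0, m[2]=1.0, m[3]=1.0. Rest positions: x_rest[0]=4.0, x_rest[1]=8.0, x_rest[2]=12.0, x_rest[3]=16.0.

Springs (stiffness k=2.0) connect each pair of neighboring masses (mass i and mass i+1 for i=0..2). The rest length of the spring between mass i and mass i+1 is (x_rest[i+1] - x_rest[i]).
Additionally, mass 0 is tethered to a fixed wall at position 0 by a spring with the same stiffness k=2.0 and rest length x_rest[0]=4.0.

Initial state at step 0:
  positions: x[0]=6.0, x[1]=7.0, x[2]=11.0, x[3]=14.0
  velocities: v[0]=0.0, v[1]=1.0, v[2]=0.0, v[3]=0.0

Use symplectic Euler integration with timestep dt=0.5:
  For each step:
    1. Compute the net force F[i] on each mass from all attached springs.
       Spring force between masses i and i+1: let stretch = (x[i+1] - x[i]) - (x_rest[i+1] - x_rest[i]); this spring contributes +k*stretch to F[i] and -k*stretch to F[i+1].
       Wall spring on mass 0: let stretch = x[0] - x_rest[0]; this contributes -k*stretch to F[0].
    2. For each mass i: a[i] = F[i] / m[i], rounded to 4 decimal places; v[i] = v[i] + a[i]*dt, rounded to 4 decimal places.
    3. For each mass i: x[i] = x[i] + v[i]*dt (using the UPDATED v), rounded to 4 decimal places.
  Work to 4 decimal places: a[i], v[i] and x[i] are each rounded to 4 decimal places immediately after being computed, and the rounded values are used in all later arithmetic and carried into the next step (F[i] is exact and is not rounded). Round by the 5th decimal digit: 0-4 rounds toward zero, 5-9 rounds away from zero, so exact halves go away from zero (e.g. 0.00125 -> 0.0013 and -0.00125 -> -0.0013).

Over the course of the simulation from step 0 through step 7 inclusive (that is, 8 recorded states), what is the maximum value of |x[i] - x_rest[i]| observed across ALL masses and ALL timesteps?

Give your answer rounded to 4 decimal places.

Step 0: x=[6.0000 7.0000 11.0000 14.0000] v=[0.0000 1.0000 0.0000 0.0000]
Step 1: x=[3.5000 9.0000 10.5000 14.5000] v=[-5.0000 4.0000 -1.0000 1.0000]
Step 2: x=[2.0000 9.0000 11.2500 15.0000] v=[-3.0000 0.0000 1.5000 1.0000]
Step 3: x=[3.0000 6.6250 12.7500 15.6250] v=[2.0000 -4.7500 3.0000 1.2500]
Step 4: x=[4.3125 5.5000 12.6250 16.8125] v=[2.6250 -2.2500 -0.2500 2.3750]
Step 5: x=[4.0625 7.3438 11.0313 17.9063] v=[-0.5000 3.6875 -3.1875 2.1875]
Step 6: x=[3.4219 9.3907 11.0313 17.5626] v=[-1.2812 4.0937 0.0000 -0.6875]
Step 7: x=[4.0548 9.2735 13.4767 15.9532] v=[1.2657 -0.2345 4.8907 -3.2188]
Max displacement = 2.5000

Answer: 2.5000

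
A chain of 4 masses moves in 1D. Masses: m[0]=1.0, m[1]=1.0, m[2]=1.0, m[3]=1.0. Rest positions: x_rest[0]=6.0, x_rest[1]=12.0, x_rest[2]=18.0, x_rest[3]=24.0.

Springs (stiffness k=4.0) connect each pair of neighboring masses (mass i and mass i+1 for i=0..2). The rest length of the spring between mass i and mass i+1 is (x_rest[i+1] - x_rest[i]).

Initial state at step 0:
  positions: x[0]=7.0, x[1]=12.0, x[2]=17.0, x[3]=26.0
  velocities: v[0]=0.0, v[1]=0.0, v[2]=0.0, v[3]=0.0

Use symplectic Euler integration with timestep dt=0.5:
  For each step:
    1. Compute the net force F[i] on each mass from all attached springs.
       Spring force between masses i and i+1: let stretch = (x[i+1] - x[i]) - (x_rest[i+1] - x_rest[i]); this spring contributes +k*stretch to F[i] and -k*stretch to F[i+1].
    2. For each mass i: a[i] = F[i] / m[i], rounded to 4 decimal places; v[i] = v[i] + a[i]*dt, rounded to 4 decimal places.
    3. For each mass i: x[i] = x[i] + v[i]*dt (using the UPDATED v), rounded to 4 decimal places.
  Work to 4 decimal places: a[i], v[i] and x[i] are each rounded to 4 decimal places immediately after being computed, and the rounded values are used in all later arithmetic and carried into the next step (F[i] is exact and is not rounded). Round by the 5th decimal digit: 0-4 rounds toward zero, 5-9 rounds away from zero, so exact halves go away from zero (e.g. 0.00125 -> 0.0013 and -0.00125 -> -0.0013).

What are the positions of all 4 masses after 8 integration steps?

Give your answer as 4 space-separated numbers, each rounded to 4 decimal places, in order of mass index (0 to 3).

Step 0: x=[7.0000 12.0000 17.0000 26.0000] v=[0.0000 0.0000 0.0000 0.0000]
Step 1: x=[6.0000 12.0000 21.0000 23.0000] v=[-2.0000 0.0000 8.0000 -6.0000]
Step 2: x=[5.0000 15.0000 18.0000 24.0000] v=[-2.0000 6.0000 -6.0000 2.0000]
Step 3: x=[8.0000 11.0000 18.0000 25.0000] v=[6.0000 -8.0000 0.0000 2.0000]
Step 4: x=[8.0000 11.0000 18.0000 25.0000] v=[0.0000 0.0000 0.0000 0.0000]
Step 5: x=[5.0000 15.0000 18.0000 24.0000] v=[-6.0000 8.0000 0.0000 -2.0000]
Step 6: x=[6.0000 12.0000 21.0000 23.0000] v=[2.0000 -6.0000 6.0000 -2.0000]
Step 7: x=[7.0000 12.0000 17.0000 26.0000] v=[2.0000 0.0000 -8.0000 6.0000]
Step 8: x=[7.0000 12.0000 17.0000 26.0000] v=[0.0000 0.0000 0.0000 0.0000]

Answer: 7.0000 12.0000 17.0000 26.0000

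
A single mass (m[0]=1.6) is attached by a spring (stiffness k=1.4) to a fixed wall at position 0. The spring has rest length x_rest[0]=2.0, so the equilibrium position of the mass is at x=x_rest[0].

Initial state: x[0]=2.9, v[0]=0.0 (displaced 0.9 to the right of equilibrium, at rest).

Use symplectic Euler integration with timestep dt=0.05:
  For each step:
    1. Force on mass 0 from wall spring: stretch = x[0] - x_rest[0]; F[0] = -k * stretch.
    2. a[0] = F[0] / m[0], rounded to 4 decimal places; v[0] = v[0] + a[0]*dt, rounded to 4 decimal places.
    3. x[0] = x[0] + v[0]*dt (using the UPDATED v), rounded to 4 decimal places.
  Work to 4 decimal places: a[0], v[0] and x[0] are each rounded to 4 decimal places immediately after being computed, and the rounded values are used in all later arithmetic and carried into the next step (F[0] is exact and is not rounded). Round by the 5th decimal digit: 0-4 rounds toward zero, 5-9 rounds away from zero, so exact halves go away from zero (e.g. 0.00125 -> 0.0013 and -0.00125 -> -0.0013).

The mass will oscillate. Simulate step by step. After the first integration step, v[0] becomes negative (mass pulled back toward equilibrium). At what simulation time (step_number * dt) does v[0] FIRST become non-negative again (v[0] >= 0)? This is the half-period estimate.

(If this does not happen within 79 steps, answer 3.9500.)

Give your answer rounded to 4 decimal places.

Step 0: x=[2.9000] v=[0.0000]
Step 1: x=[2.8980] v=[-0.0394]
Step 2: x=[2.8941] v=[-0.0787]
Step 3: x=[2.8882] v=[-0.1178]
Step 4: x=[2.8804] v=[-0.1567]
Step 5: x=[2.8706] v=[-0.1952]
Step 6: x=[2.8589] v=[-0.2333]
Step 7: x=[2.8454] v=[-0.2709]
Step 8: x=[2.8300] v=[-0.3079]
Step 9: x=[2.8128] v=[-0.3442]
Step 10: x=[2.7938] v=[-0.3798]
Step 11: x=[2.7731] v=[-0.4145]
Step 12: x=[2.7507] v=[-0.4483]
Step 13: x=[2.7266] v=[-0.4811]
Step 14: x=[2.7010] v=[-0.5129]
Step 15: x=[2.6738] v=[-0.5436]
Step 16: x=[2.6451] v=[-0.5731]
Step 17: x=[2.6150] v=[-0.6013]
Step 18: x=[2.5836] v=[-0.6282]
Step 19: x=[2.5509] v=[-0.6537]
Step 20: x=[2.5170] v=[-0.6778]
Step 21: x=[2.4820] v=[-0.7004]
Step 22: x=[2.4459] v=[-0.7215]
Step 23: x=[2.4089] v=[-0.7410]
Step 24: x=[2.3710] v=[-0.7589]
Step 25: x=[2.3322] v=[-0.7751]
Step 26: x=[2.2927] v=[-0.7896]
Step 27: x=[2.2526] v=[-0.8024]
Step 28: x=[2.2119] v=[-0.8135]
Step 29: x=[2.1708] v=[-0.8228]
Step 30: x=[2.1293] v=[-0.8303]
Step 31: x=[2.0875] v=[-0.8360]
Step 32: x=[2.0455] v=[-0.8398]
Step 33: x=[2.0034] v=[-0.8418]
Step 34: x=[1.9613] v=[-0.8420]
Step 35: x=[1.9193] v=[-0.8403]
Step 36: x=[1.8775] v=[-0.8368]
Step 37: x=[1.8359] v=[-0.8314]
Step 38: x=[1.7947] v=[-0.8242]
Step 39: x=[1.7539] v=[-0.8152]
Step 40: x=[1.7137] v=[-0.8044]
Step 41: x=[1.6741] v=[-0.7919]
Step 42: x=[1.6352] v=[-0.7776]
Step 43: x=[1.5971] v=[-0.7616]
Step 44: x=[1.5599] v=[-0.7440]
Step 45: x=[1.5237] v=[-0.7247]
Step 46: x=[1.4885] v=[-0.7039]
Step 47: x=[1.4544] v=[-0.6815]
Step 48: x=[1.4215] v=[-0.6576]
Step 49: x=[1.3899] v=[-0.6323]
Step 50: x=[1.3596] v=[-0.6056]
Step 51: x=[1.3307] v=[-0.5776]
Step 52: x=[1.3033] v=[-0.5483]
Step 53: x=[1.2774] v=[-0.5178]
Step 54: x=[1.2531] v=[-0.4862]
Step 55: x=[1.2304] v=[-0.4535]
Step 56: x=[1.2094] v=[-0.4198]
Step 57: x=[1.1901] v=[-0.3852]
Step 58: x=[1.1726] v=[-0.3498]
Step 59: x=[1.1569] v=[-0.3136]
Step 60: x=[1.1431] v=[-0.2767]
Step 61: x=[1.1311] v=[-0.2392]
Step 62: x=[1.1210] v=[-0.2012]
Step 63: x=[1.1129] v=[-0.1627]
Step 64: x=[1.1067] v=[-0.1239]
Step 65: x=[1.1025] v=[-0.0848]
Step 66: x=[1.1002] v=[-0.0455]
Step 67: x=[1.0999] v=[-0.0061]
Step 68: x=[1.1016] v=[0.0333]
First v>=0 after going negative at step 68, time=3.4000

Answer: 3.4000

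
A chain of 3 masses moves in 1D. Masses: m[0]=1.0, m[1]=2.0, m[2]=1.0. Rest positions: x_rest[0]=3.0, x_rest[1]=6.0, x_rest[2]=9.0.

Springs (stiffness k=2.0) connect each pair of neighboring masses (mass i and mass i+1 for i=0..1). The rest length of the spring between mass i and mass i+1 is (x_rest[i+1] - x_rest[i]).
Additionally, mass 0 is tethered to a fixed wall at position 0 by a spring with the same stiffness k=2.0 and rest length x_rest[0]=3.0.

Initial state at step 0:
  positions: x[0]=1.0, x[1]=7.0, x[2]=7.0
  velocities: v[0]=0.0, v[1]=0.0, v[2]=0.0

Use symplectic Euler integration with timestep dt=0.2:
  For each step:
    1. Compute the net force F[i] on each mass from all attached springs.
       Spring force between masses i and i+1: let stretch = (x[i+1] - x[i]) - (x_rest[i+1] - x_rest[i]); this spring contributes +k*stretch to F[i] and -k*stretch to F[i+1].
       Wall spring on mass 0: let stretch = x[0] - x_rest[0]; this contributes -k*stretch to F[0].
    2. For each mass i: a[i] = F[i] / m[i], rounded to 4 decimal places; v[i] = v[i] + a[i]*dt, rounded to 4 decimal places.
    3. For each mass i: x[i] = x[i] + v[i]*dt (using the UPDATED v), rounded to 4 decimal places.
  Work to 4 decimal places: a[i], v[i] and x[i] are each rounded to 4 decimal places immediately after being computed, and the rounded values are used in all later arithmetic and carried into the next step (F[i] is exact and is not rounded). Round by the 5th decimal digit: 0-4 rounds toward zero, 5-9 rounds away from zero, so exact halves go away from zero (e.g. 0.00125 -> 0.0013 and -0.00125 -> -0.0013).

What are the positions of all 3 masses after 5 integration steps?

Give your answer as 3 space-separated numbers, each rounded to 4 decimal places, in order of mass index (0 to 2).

Step 0: x=[1.0000 7.0000 7.0000] v=[0.0000 0.0000 0.0000]
Step 1: x=[1.4000 6.7600 7.2400] v=[2.0000 -1.2000 1.2000]
Step 2: x=[2.1168 6.3248 7.6816] v=[3.5840 -2.1760 2.2080]
Step 3: x=[3.0009 5.7756 8.2547] v=[4.4205 -2.7462 2.8653]
Step 4: x=[3.8669 5.2145 8.8694] v=[4.3300 -2.8053 3.0737]
Step 5: x=[4.5314 4.7457 9.4317] v=[3.3223 -2.3438 2.8117]

Answer: 4.5314 4.7457 9.4317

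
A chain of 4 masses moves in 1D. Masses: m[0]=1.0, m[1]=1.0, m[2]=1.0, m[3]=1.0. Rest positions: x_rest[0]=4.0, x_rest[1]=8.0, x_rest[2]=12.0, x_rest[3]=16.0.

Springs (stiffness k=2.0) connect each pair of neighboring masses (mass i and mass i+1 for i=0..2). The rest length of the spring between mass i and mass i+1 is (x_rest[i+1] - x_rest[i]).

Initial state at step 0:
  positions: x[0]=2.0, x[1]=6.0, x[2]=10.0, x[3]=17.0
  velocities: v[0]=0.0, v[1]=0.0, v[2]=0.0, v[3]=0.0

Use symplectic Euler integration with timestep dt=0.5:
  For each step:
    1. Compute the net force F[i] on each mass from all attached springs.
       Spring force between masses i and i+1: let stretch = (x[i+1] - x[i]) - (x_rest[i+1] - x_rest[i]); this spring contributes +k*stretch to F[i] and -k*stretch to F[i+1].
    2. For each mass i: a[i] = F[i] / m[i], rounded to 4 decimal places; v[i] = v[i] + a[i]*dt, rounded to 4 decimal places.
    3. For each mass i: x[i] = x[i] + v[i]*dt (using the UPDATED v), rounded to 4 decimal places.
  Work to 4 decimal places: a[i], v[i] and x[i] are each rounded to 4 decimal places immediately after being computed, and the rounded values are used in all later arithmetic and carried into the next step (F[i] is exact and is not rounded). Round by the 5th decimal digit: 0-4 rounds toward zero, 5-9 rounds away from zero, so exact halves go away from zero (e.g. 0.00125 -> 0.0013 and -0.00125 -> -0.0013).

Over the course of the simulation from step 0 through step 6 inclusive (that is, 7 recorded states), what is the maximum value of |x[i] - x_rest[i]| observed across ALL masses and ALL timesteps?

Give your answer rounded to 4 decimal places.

Answer: 2.5625

Derivation:
Step 0: x=[2.0000 6.0000 10.0000 17.0000] v=[0.0000 0.0000 0.0000 0.0000]
Step 1: x=[2.0000 6.0000 11.5000 15.5000] v=[0.0000 0.0000 3.0000 -3.0000]
Step 2: x=[2.0000 6.7500 12.2500 14.0000] v=[0.0000 1.5000 1.5000 -3.0000]
Step 3: x=[2.3750 7.8750 11.1250 13.6250] v=[0.7500 2.2500 -2.2500 -0.7500]
Step 4: x=[3.5000 7.8750 9.6250 14.0000] v=[2.2500 0.0000 -3.0000 0.7500]
Step 5: x=[4.8125 6.5625 9.4375 14.1875] v=[2.6250 -2.6250 -0.3750 0.3750]
Step 6: x=[5.0000 5.8125 10.1875 14.0000] v=[0.3750 -1.5000 1.5000 -0.3750]
Max displacement = 2.5625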